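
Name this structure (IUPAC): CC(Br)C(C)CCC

2-bromo-3-methylhexane

The longest continuous carbon chain has 6 atoms, so the parent hydride is hexane.
Choose the numbering such that the substituent locant set {2,3} is lower than {4,5} at the first point of difference.
That gives a bromo group at C-2; a methyl group at C-3.
Prefixes are listed alphabetically: bromo, methyl.
Putting it together: 2-bromo-3-methylhexane.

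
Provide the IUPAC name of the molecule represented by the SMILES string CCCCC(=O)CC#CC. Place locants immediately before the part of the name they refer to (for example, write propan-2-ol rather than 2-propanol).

The longest chain bearing the carbonyl and the multiple bond is 9 carbons long (nonane).
A ketone (C=O on an internal carbon) is the principal characteristic group, giving the suffix -one.
A C≡C triple bond in the chain gives the infix -yne-.
The numbering direction is chosen so that numbering from this end puts the triple bond at C-2 rather than C-7.
That gives the carbonyl at C-5; the triple bond between C-2 and C-3.
The name is non-2-yn-5-one.

non-2-yn-5-one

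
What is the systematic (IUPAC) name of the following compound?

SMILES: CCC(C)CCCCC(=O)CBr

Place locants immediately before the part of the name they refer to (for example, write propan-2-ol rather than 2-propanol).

The longest chain bearing the carbonyl is 9 carbons long (nonane).
A ketone (C=O on an internal carbon) is the principal characteristic group, giving the suffix -one.
Number the chain so that numbering from this end puts the carbonyl group at C-2 rather than C-8.
With this numbering: the carbonyl at C-2; a bromo group at C-1; a methyl group at C-7.
Prefixes are listed alphabetically: bromo, methyl.
The name is 1-bromo-7-methylnonan-2-one.

1-bromo-7-methylnonan-2-one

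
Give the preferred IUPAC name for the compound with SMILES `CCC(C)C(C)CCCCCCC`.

3,4-dimethylundecane

The parent chain contains 11 carbons (undecane).
Number the chain so that the substituent locant set {3,4} is lower than {8,9} at the first point of difference.
With this numbering: methyl groups at C-3 and C-4.
Putting it together: 3,4-dimethylundecane.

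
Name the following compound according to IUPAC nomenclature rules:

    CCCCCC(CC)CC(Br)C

The longest carbon chain is 9 atoms: the parent is nonane.
Choose the numbering such that the substituent locant set {2,4} is lower than {6,8} at the first point of difference.
With this numbering: a bromo group at C-2; an ethyl group at C-4.
The substituents are ordered alphabetically, ignoring any di-/tri- multipliers.
Putting it together: 2-bromo-4-ethylnonane.

2-bromo-4-ethylnonane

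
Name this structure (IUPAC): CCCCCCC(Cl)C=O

The longest chain bearing the –CHO group is 8 carbons long (octane).
The principal characteristic group is an aldehyde (terminal –CHO), named with the suffix -al.
Number the chain so that the aldehyde carbon is C-1 by definition.
With this numbering: a chloro group at C-2.
Putting it together: 2-chlorooctanal.

2-chlorooctanal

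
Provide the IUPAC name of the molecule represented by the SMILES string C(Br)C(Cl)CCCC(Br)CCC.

The longest continuous carbon chain has 9 atoms, so the parent hydride is nonane.
Number the chain so that the substituent locant set {1,2,6} is lower than {4,8,9} at the first point of difference.
With this numbering: bromo groups at C-1 and C-6; a chloro group at C-2.
Substituent prefixes are cited in alphabetical order (multiplying prefixes like di-/tri- are ignored for ordering).
The name is 1,6-dibromo-2-chlorononane.

1,6-dibromo-2-chlorononane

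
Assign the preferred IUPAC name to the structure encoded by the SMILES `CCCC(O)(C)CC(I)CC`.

6-iodo-4-methyloctan-4-ol

The longest chain bearing the –OH group is 8 carbons long (octane).
The principal characteristic group is an alcohol (–OH), named with the suffix -ol.
Choose the numbering such that numbering from this end puts the hydroxyl group at C-4 rather than C-5.
That gives the hydroxyl at C-4; an iodo group at C-6; a methyl group at C-4.
Prefixes are listed alphabetically: iodo, methyl.
Assembling the pieces gives 6-iodo-4-methyloctan-4-ol.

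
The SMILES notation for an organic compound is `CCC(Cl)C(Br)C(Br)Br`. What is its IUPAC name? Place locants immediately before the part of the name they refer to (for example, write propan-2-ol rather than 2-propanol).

1,1,2-tribromo-3-chloropentane

The parent chain contains 5 carbons (pentane).
Choose the numbering such that the substituent locant set {1,1,2,3} is lower than {3,4,5,5} at the first point of difference.
That gives bromo groups at C-1 (×2) and C-2; a chloro group at C-3.
The substituents are ordered alphabetically, ignoring any di-/tri- multipliers.
The name is 1,1,2-tribromo-3-chloropentane.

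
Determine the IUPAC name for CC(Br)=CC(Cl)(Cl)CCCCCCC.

2-bromo-4,4-dichloroundec-2-ene

Counting along the main chain through the multiple bond gives 11 carbons: the parent is undecane.
The chain contains a C=C double bond, so the unsaturation ending is -ene.
The numbering direction is chosen so that numbering from this end puts the double bond at C-2 rather than C-9.
With this numbering: the double bond between C-2 and C-3; a bromo group at C-2; two chloro groups at C-4.
The substituents are ordered alphabetically, ignoring any di-/tri- multipliers.
Assembling the pieces gives 2-bromo-4,4-dichloroundec-2-ene.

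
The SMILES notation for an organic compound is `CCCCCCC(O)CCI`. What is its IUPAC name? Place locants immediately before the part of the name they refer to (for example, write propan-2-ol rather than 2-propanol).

The longest carbon chain that includes the –OH group has 9 carbons, so the parent hydride is nonane.
The principal characteristic group is an alcohol (–OH), named with the suffix -ol.
The numbering direction is chosen so that numbering from this end puts the hydroxyl group at C-3 rather than C-7.
This places the hydroxyl at C-3; an iodo group at C-1.
Putting it together: 1-iodononan-3-ol.

1-iodononan-3-ol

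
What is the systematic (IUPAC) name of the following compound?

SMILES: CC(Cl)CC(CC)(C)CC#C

6-chloro-4-ethyl-4-methylhept-1-yne

The longest chain bearing the multiple bond is 7 carbons long (heptane).
A C≡C triple bond in the chain gives the infix -yne-.
Choose the numbering such that numbering from this end puts the triple bond at C-1 rather than C-6.
That gives the triple bond between C-1 and C-2; a chloro group at C-6; an ethyl group at C-4; a methyl group at C-4.
Substituent prefixes are cited in alphabetical order (multiplying prefixes like di-/tri- are ignored for ordering).
The name is 6-chloro-4-ethyl-4-methylhept-1-yne.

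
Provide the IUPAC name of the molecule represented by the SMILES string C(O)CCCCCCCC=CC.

Counting along the main chain through the –OH group and the multiple bond gives 11 carbons: the parent is undecane.
An alcohol (–OH) is the principal characteristic group, giving the suffix -ol.
A C=C double bond in the chain gives the infix -ene-.
Number the chain so that numbering from this end puts the hydroxyl group at C-1 rather than C-11.
With this numbering: the hydroxyl at C-1; the double bond between C-9 and C-10.
Assembling the pieces gives undec-9-en-1-ol.

undec-9-en-1-ol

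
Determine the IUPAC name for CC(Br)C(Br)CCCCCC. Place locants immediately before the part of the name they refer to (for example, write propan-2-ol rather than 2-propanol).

2,3-dibromononane

The parent chain contains 9 carbons (nonane).
Choose the numbering such that the substituent locant set {2,3} is lower than {7,8} at the first point of difference.
That gives bromo groups at C-2 and C-3.
Putting it together: 2,3-dibromononane.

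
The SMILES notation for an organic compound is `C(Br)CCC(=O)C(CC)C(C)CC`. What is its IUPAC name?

1-bromo-5-ethyl-6-methyloctan-4-one

The longest chain bearing the carbonyl is 8 carbons long (octane).
A ketone (C=O on an internal carbon) is the principal characteristic group, giving the suffix -one.
The numbering direction is chosen so that numbering from this end puts the carbonyl group at C-4 rather than C-5.
With this numbering: the carbonyl at C-4; a bromo group at C-1; an ethyl group at C-5; a methyl group at C-6.
Prefixes are listed alphabetically: bromo, ethyl, methyl.
Assembling the pieces gives 1-bromo-5-ethyl-6-methyloctan-4-one.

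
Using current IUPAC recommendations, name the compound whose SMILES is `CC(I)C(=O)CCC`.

The longest chain bearing the carbonyl is 6 carbons long (hexane).
The principal characteristic group is a ketone (C=O on an internal carbon), named with the suffix -one.
Choose the numbering such that numbering from this end puts the carbonyl group at C-3 rather than C-4.
With this numbering: the carbonyl at C-3; an iodo group at C-2.
Putting it together: 2-iodohexan-3-one.

2-iodohexan-3-one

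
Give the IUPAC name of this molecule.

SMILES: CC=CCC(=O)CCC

The longest carbon chain that includes the carbonyl and the multiple bond has 8 carbons, so the parent hydride is octane.
The highest-priority functional group is a ketone (C=O on an internal carbon), so the name ends in -one.
There is one C=C double bond, indicated by the ending -ene.
The numbering direction is chosen so that numbering from this end puts the carbonyl group at C-4 rather than C-5.
This places the carbonyl at C-4; the double bond between C-6 and C-7.
Assembling the pieces gives oct-6-en-4-one.

oct-6-en-4-one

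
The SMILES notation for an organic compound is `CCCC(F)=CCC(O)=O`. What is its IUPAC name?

4-fluorohept-3-enoic acid

The longest chain bearing the –COOH group and the multiple bond is 7 carbons long (heptane).
A carboxylic acid (terminal –COOH) is the principal characteristic group, giving the suffix -oic acid.
The chain contains a C=C double bond, so the unsaturation ending is -ene.
Choose the numbering such that the carboxylic acid carbon is C-1 by definition.
With this numbering: the double bond between C-3 and C-4; a fluoro group at C-4.
Assembling the pieces gives 4-fluorohept-3-enoic acid.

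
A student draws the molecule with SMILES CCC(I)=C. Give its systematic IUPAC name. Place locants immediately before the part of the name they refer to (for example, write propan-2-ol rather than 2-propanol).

The longest carbon chain that includes the multiple bond has 4 carbons, so the parent hydride is butane.
There is one C=C double bond, indicated by the ending -ene.
The numbering direction is chosen so that numbering from this end puts the double bond at C-1 rather than C-3.
This places the double bond between C-1 and C-2; an iodo group at C-2.
The name is 2-iodobut-1-ene.

2-iodobut-1-ene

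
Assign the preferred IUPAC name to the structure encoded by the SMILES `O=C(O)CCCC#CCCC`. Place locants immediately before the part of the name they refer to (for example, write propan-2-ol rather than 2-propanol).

The longest chain bearing the –COOH group and the multiple bond is 9 carbons long (nonane).
A carboxylic acid (terminal –COOH) is the principal characteristic group, giving the suffix -oic acid.
There is one C≡C triple bond, indicated by the ending -yne.
Number the chain so that the carboxylic acid carbon is C-1 by definition.
With this numbering: the triple bond between C-5 and C-6.
Assembling the pieces gives non-5-ynoic acid.

non-5-ynoic acid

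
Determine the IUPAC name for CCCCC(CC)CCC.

The longest continuous carbon chain has 8 atoms, so the parent hydride is octane.
The numbering direction is chosen so that the substituent locant set {4} is lower than {5} at the first point of difference.
That gives an ethyl group at C-4.
Putting it together: 4-ethyloctane.

4-ethyloctane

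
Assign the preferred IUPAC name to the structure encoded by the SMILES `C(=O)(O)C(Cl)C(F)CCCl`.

2,5-dichloro-3-fluoropentanoic acid

Counting along the main chain through the –COOH group gives 5 carbons: the parent is pentane.
The principal characteristic group is a carboxylic acid (terminal –COOH), named with the suffix -oic acid.
Choose the numbering such that the carboxylic acid carbon is C-1 by definition.
That gives chloro groups at C-2 and C-5; a fluoro group at C-3.
Substituent prefixes are cited in alphabetical order (multiplying prefixes like di-/tri- are ignored for ordering).
The name is 2,5-dichloro-3-fluoropentanoic acid.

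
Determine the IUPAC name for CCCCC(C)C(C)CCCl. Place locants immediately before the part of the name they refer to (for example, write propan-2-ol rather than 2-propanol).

1-chloro-3,4-dimethyloctane

The parent chain contains 8 carbons (octane).
Choose the numbering such that the substituent locant set {1,3,4} is lower than {5,6,8} at the first point of difference.
This places a chloro group at C-1; methyl groups at C-3 and C-4.
Substituent prefixes are cited in alphabetical order (multiplying prefixes like di-/tri- are ignored for ordering).
Putting it together: 1-chloro-3,4-dimethyloctane.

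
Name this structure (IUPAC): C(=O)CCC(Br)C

The longest carbon chain that includes the –CHO group has 5 carbons, so the parent hydride is pentane.
The principal characteristic group is an aldehyde (terminal –CHO), named with the suffix -al.
Number the chain so that the aldehyde carbon is C-1 by definition.
With this numbering: a bromo group at C-4.
The name is 4-bromopentanal.

4-bromopentanal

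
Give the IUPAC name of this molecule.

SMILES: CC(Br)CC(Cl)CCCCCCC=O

The longest chain bearing the –CHO group is 11 carbons long (undecane).
An aldehyde (terminal –CHO) is the principal characteristic group, giving the suffix -al.
The numbering direction is chosen so that the aldehyde carbon is C-1 by definition.
This places a bromo group at C-10; a chloro group at C-8.
The substituents are ordered alphabetically, ignoring any di-/tri- multipliers.
Assembling the pieces gives 10-bromo-8-chloroundecanal.

10-bromo-8-chloroundecanal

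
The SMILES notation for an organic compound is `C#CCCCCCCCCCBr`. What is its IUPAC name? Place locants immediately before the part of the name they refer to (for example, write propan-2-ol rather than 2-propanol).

The longest chain bearing the multiple bond is 11 carbons long (undecane).
A C≡C triple bond in the chain gives the infix -yne-.
Choose the numbering such that numbering from this end puts the triple bond at C-1 rather than C-10.
With this numbering: the triple bond between C-1 and C-2; a bromo group at C-11.
Putting it together: 11-bromoundec-1-yne.

11-bromoundec-1-yne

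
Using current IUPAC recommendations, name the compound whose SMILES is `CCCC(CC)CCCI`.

The longest continuous carbon chain has 7 atoms, so the parent hydride is heptane.
Choose the numbering such that the substituent locant set {1,4} is lower than {4,7} at the first point of difference.
With this numbering: an ethyl group at C-4; an iodo group at C-1.
Substituent prefixes are cited in alphabetical order (multiplying prefixes like di-/tri- are ignored for ordering).
Putting it together: 4-ethyl-1-iodoheptane.

4-ethyl-1-iodoheptane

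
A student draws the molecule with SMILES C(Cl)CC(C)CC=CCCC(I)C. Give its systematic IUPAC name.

1-chloro-9-iodo-3-methyldec-5-ene

The longest carbon chain that includes the multiple bond has 10 carbons, so the parent hydride is decane.
The chain contains a C=C double bond, so the unsaturation ending is -ene.
The numbering direction is chosen so that the substituent locant set {1,3,9} is lower than {2,8,10} at the first point of difference.
This places the double bond between C-5 and C-6; a chloro group at C-1; an iodo group at C-9; a methyl group at C-3.
Substituent prefixes are cited in alphabetical order (multiplying prefixes like di-/tri- are ignored for ordering).
Assembling the pieces gives 1-chloro-9-iodo-3-methyldec-5-ene.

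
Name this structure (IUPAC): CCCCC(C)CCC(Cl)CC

The longest continuous carbon chain has 10 atoms, so the parent hydride is decane.
Number the chain so that the substituent locant set {3,6} is lower than {5,8} at the first point of difference.
This places a chloro group at C-3; a methyl group at C-6.
Substituent prefixes are cited in alphabetical order (multiplying prefixes like di-/tri- are ignored for ordering).
Assembling the pieces gives 3-chloro-6-methyldecane.

3-chloro-6-methyldecane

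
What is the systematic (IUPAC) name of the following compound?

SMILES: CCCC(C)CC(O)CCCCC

4-methylundecan-6-ol

The longest chain bearing the –OH group is 11 carbons long (undecane).
The principal characteristic group is an alcohol (–OH), named with the suffix -ol.
Number the chain so that the substituent locant set {4} is lower than {8} at the first point of difference.
This places the hydroxyl at C-6; a methyl group at C-4.
Putting it together: 4-methylundecan-6-ol.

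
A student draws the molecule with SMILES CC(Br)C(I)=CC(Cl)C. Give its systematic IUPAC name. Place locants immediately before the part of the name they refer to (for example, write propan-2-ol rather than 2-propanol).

Counting along the main chain through the multiple bond gives 6 carbons: the parent is hexane.
A C=C double bond in the chain gives the infix -ene-.
Choose the numbering such that the substituent locant set {2,3,5} is lower than {2,4,5} at the first point of difference.
That gives the double bond between C-3 and C-4; a bromo group at C-2; a chloro group at C-5; an iodo group at C-3.
Prefixes are listed alphabetically: bromo, chloro, iodo.
The name is 2-bromo-5-chloro-3-iodohex-3-ene.

2-bromo-5-chloro-3-iodohex-3-ene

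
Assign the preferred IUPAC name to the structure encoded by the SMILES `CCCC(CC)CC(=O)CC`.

Counting along the main chain through the carbonyl gives 8 carbons: the parent is octane.
A ketone (C=O on an internal carbon) is the principal characteristic group, giving the suffix -one.
The numbering direction is chosen so that numbering from this end puts the carbonyl group at C-3 rather than C-6.
This places the carbonyl at C-3; an ethyl group at C-5.
The name is 5-ethyloctan-3-one.

5-ethyloctan-3-one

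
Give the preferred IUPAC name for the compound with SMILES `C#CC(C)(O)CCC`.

Counting along the main chain through the –OH group and the multiple bond gives 6 carbons: the parent is hexane.
The highest-priority functional group is an alcohol (–OH), so the name ends in -ol.
There is one C≡C triple bond, indicated by the ending -yne.
The numbering direction is chosen so that numbering from this end puts the hydroxyl group at C-3 rather than C-4.
With this numbering: the hydroxyl at C-3; the triple bond between C-1 and C-2; a methyl group at C-3.
The name is 3-methylhex-1-yn-3-ol.

3-methylhex-1-yn-3-ol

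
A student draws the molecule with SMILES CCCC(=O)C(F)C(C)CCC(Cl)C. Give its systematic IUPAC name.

The longest carbon chain that includes the carbonyl has 10 carbons, so the parent hydride is decane.
The highest-priority functional group is a ketone (C=O on an internal carbon), so the name ends in -one.
The numbering direction is chosen so that numbering from this end puts the carbonyl group at C-4 rather than C-7.
This places the carbonyl at C-4; a chloro group at C-9; a fluoro group at C-5; a methyl group at C-6.
Substituent prefixes are cited in alphabetical order (multiplying prefixes like di-/tri- are ignored for ordering).
Assembling the pieces gives 9-chloro-5-fluoro-6-methyldecan-4-one.

9-chloro-5-fluoro-6-methyldecan-4-one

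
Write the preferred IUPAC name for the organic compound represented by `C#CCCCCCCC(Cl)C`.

The longest carbon chain that includes the multiple bond has 10 carbons, so the parent hydride is decane.
There is one C≡C triple bond, indicated by the ending -yne.
Choose the numbering such that numbering from this end puts the triple bond at C-1 rather than C-9.
This places the triple bond between C-1 and C-2; a chloro group at C-9.
Assembling the pieces gives 9-chlorodec-1-yne.

9-chlorodec-1-yne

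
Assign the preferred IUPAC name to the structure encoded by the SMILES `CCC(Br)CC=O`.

3-bromopentanal

Counting along the main chain through the –CHO group gives 5 carbons: the parent is pentane.
An aldehyde (terminal –CHO) is the principal characteristic group, giving the suffix -al.
Number the chain so that the aldehyde carbon is C-1 by definition.
With this numbering: a bromo group at C-3.
The name is 3-bromopentanal.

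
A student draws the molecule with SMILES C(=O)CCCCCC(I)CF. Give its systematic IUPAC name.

Counting along the main chain through the –CHO group gives 8 carbons: the parent is octane.
The principal characteristic group is an aldehyde (terminal –CHO), named with the suffix -al.
Choose the numbering such that the aldehyde carbon is C-1 by definition.
That gives a fluoro group at C-8; an iodo group at C-7.
The substituents are ordered alphabetically, ignoring any di-/tri- multipliers.
Assembling the pieces gives 8-fluoro-7-iodooctanal.

8-fluoro-7-iodooctanal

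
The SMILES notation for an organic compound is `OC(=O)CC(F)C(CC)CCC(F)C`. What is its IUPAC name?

4-ethyl-3,7-difluorooctanoic acid

The longest carbon chain that includes the –COOH group has 8 carbons, so the parent hydride is octane.
A carboxylic acid (terminal –COOH) is the principal characteristic group, giving the suffix -oic acid.
Number the chain so that the carboxylic acid carbon is C-1 by definition.
With this numbering: an ethyl group at C-4; fluoro groups at C-3 and C-7.
Prefixes are listed alphabetically: ethyl, fluoro.
Assembling the pieces gives 4-ethyl-3,7-difluorooctanoic acid.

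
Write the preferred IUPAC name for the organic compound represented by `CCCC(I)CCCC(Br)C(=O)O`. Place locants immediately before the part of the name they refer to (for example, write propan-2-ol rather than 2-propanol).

2-bromo-6-iodononanoic acid

The longest carbon chain that includes the –COOH group has 9 carbons, so the parent hydride is nonane.
The principal characteristic group is a carboxylic acid (terminal –COOH), named with the suffix -oic acid.
Choose the numbering such that the carboxylic acid carbon is C-1 by definition.
With this numbering: a bromo group at C-2; an iodo group at C-6.
Prefixes are listed alphabetically: bromo, iodo.
Putting it together: 2-bromo-6-iodononanoic acid.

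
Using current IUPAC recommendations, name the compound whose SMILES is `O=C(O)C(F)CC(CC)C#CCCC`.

The longest chain bearing the –COOH group and the multiple bond is 9 carbons long (nonane).
The principal characteristic group is a carboxylic acid (terminal –COOH), named with the suffix -oic acid.
There is one C≡C triple bond, indicated by the ending -yne.
Number the chain so that the carboxylic acid carbon is C-1 by definition.
With this numbering: the triple bond between C-5 and C-6; an ethyl group at C-4; a fluoro group at C-2.
The substituents are ordered alphabetically, ignoring any di-/tri- multipliers.
Assembling the pieces gives 4-ethyl-2-fluoronon-5-ynoic acid.

4-ethyl-2-fluoronon-5-ynoic acid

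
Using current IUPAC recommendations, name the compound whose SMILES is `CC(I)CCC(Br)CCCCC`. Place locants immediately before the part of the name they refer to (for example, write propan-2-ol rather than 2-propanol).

5-bromo-2-iododecane

The longest continuous carbon chain has 10 atoms, so the parent hydride is decane.
Number the chain so that the substituent locant set {2,5} is lower than {6,9} at the first point of difference.
That gives a bromo group at C-5; an iodo group at C-2.
Substituent prefixes are cited in alphabetical order (multiplying prefixes like di-/tri- are ignored for ordering).
Assembling the pieces gives 5-bromo-2-iododecane.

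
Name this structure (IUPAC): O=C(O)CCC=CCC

The longest chain bearing the –COOH group and the multiple bond is 7 carbons long (heptane).
The principal characteristic group is a carboxylic acid (terminal –COOH), named with the suffix -oic acid.
The chain contains a C=C double bond, so the unsaturation ending is -ene.
Choose the numbering such that the carboxylic acid carbon is C-1 by definition.
This places the double bond between C-4 and C-5.
Putting it together: hept-4-enoic acid.

hept-4-enoic acid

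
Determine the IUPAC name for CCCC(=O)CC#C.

The longest carbon chain that includes the carbonyl and the multiple bond has 7 carbons, so the parent hydride is heptane.
The highest-priority functional group is a ketone (C=O on an internal carbon), so the name ends in -one.
A C≡C triple bond in the chain gives the infix -yne-.
Number the chain so that numbering from this end puts the triple bond at C-1 rather than C-6.
With this numbering: the carbonyl at C-4; the triple bond between C-1 and C-2.
Assembling the pieces gives hept-1-yn-4-one.

hept-1-yn-4-one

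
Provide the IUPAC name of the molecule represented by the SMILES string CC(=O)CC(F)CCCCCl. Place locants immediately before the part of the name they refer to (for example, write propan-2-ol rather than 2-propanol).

8-chloro-4-fluorooctan-2-one

The longest chain bearing the carbonyl is 8 carbons long (octane).
A ketone (C=O on an internal carbon) is the principal characteristic group, giving the suffix -one.
The numbering direction is chosen so that numbering from this end puts the carbonyl group at C-2 rather than C-7.
With this numbering: the carbonyl at C-2; a chloro group at C-8; a fluoro group at C-4.
Prefixes are listed alphabetically: chloro, fluoro.
The name is 8-chloro-4-fluorooctan-2-one.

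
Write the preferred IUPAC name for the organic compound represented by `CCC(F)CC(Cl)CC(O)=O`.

3-chloro-5-fluoroheptanoic acid

The longest carbon chain that includes the –COOH group has 7 carbons, so the parent hydride is heptane.
A carboxylic acid (terminal –COOH) is the principal characteristic group, giving the suffix -oic acid.
The numbering direction is chosen so that the carboxylic acid carbon is C-1 by definition.
With this numbering: a chloro group at C-3; a fluoro group at C-5.
Prefixes are listed alphabetically: chloro, fluoro.
Assembling the pieces gives 3-chloro-5-fluoroheptanoic acid.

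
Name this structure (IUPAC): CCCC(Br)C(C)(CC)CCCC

4-bromo-5-ethyl-5-methylnonane

The longest continuous carbon chain has 9 atoms, so the parent hydride is nonane.
Choose the numbering such that the substituent locant set {4,5,5} is lower than {5,5,6} at the first point of difference.
That gives a bromo group at C-4; an ethyl group at C-5; a methyl group at C-5.
The substituents are ordered alphabetically, ignoring any di-/tri- multipliers.
The name is 4-bromo-5-ethyl-5-methylnonane.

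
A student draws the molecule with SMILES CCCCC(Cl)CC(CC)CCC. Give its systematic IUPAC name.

6-chloro-4-ethyldecane

The longest carbon chain is 10 atoms: the parent is decane.
Number the chain so that the substituent locant set {4,6} is lower than {5,7} at the first point of difference.
With this numbering: a chloro group at C-6; an ethyl group at C-4.
Substituent prefixes are cited in alphabetical order (multiplying prefixes like di-/tri- are ignored for ordering).
The name is 6-chloro-4-ethyldecane.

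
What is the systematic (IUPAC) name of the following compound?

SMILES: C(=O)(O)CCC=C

Counting along the main chain through the –COOH group and the multiple bond gives 5 carbons: the parent is pentane.
A carboxylic acid (terminal –COOH) is the principal characteristic group, giving the suffix -oic acid.
There is one C=C double bond, indicated by the ending -ene.
The numbering direction is chosen so that the carboxylic acid carbon is C-1 by definition.
With this numbering: the double bond between C-4 and C-5.
Assembling the pieces gives pent-4-enoic acid.

pent-4-enoic acid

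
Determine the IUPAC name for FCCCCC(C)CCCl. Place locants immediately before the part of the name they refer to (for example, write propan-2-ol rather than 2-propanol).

The parent chain contains 7 carbons (heptane).
The numbering direction is chosen so that the substituent locant set {1,3,7} is lower than {1,5,7} at the first point of difference.
This places a chloro group at C-1; a fluoro group at C-7; a methyl group at C-3.
The substituents are ordered alphabetically, ignoring any di-/tri- multipliers.
Putting it together: 1-chloro-7-fluoro-3-methylheptane.

1-chloro-7-fluoro-3-methylheptane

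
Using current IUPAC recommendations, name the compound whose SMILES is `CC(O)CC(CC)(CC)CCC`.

4,4-diethylheptan-2-ol

The longest chain bearing the –OH group is 7 carbons long (heptane).
The highest-priority functional group is an alcohol (–OH), so the name ends in -ol.
The numbering direction is chosen so that numbering from this end puts the hydroxyl group at C-2 rather than C-6.
This places the hydroxyl at C-2; two ethyl groups at C-4.
Putting it together: 4,4-diethylheptan-2-ol.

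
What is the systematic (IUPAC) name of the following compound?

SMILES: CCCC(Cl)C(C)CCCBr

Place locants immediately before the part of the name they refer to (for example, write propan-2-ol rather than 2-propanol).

The longest carbon chain is 8 atoms: the parent is octane.
Number the chain so that the substituent locant set {1,4,5} is lower than {4,5,8} at the first point of difference.
This places a bromo group at C-1; a chloro group at C-5; a methyl group at C-4.
The substituents are ordered alphabetically, ignoring any di-/tri- multipliers.
The name is 1-bromo-5-chloro-4-methyloctane.

1-bromo-5-chloro-4-methyloctane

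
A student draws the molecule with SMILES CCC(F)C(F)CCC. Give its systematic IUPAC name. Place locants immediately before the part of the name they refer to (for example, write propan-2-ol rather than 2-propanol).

The longest carbon chain is 7 atoms: the parent is heptane.
Number the chain so that the substituent locant set {3,4} is lower than {4,5} at the first point of difference.
This places fluoro groups at C-3 and C-4.
Putting it together: 3,4-difluoroheptane.

3,4-difluoroheptane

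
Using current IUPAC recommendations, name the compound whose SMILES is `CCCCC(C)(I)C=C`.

The longest chain bearing the multiple bond is 7 carbons long (heptane).
A C=C double bond in the chain gives the infix -ene-.
The numbering direction is chosen so that numbering from this end puts the double bond at C-1 rather than C-6.
That gives the double bond between C-1 and C-2; an iodo group at C-3; a methyl group at C-3.
The substituents are ordered alphabetically, ignoring any di-/tri- multipliers.
Putting it together: 3-iodo-3-methylhept-1-ene.

3-iodo-3-methylhept-1-ene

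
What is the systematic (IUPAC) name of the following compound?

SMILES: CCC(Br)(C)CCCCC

3-bromo-3-methyloctane

The longest continuous carbon chain has 8 atoms, so the parent hydride is octane.
Choose the numbering such that the substituent locant set {3,3} is lower than {6,6} at the first point of difference.
With this numbering: a bromo group at C-3; a methyl group at C-3.
Prefixes are listed alphabetically: bromo, methyl.
The name is 3-bromo-3-methyloctane.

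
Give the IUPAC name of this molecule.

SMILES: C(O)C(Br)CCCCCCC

2-bromononan-1-ol

The longest chain bearing the –OH group is 9 carbons long (nonane).
The principal characteristic group is an alcohol (–OH), named with the suffix -ol.
Choose the numbering such that numbering from this end puts the hydroxyl group at C-1 rather than C-9.
That gives the hydroxyl at C-1; a bromo group at C-2.
Putting it together: 2-bromononan-1-ol.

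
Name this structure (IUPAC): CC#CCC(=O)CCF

1-fluorohept-5-yn-3-one

The longest carbon chain that includes the carbonyl and the multiple bond has 7 carbons, so the parent hydride is heptane.
The principal characteristic group is a ketone (C=O on an internal carbon), named with the suffix -one.
A C≡C triple bond in the chain gives the infix -yne-.
The numbering direction is chosen so that numbering from this end puts the carbonyl group at C-3 rather than C-5.
With this numbering: the carbonyl at C-3; the triple bond between C-5 and C-6; a fluoro group at C-1.
The name is 1-fluorohept-5-yn-3-one.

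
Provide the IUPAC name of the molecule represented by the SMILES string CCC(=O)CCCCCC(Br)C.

9-bromodecan-3-one

The longest chain bearing the carbonyl is 10 carbons long (decane).
The highest-priority functional group is a ketone (C=O on an internal carbon), so the name ends in -one.
Number the chain so that numbering from this end puts the carbonyl group at C-3 rather than C-8.
With this numbering: the carbonyl at C-3; a bromo group at C-9.
Putting it together: 9-bromodecan-3-one.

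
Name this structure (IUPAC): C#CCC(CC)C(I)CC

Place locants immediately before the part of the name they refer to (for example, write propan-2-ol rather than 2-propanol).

4-ethyl-5-iodohept-1-yne

Counting along the main chain through the multiple bond gives 7 carbons: the parent is heptane.
The chain contains a C≡C triple bond, so the unsaturation ending is -yne.
Number the chain so that numbering from this end puts the triple bond at C-1 rather than C-6.
With this numbering: the triple bond between C-1 and C-2; an ethyl group at C-4; an iodo group at C-5.
The substituents are ordered alphabetically, ignoring any di-/tri- multipliers.
The name is 4-ethyl-5-iodohept-1-yne.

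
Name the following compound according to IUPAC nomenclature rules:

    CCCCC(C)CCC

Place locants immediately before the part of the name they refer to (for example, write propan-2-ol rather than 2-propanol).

4-methyloctane

The parent chain contains 8 carbons (octane).
Choose the numbering such that the substituent locant set {4} is lower than {5} at the first point of difference.
That gives a methyl group at C-4.
Putting it together: 4-methyloctane.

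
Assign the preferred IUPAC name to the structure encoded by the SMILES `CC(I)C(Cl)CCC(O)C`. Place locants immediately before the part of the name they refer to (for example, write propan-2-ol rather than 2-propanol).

5-chloro-6-iodoheptan-2-ol

The longest carbon chain that includes the –OH group has 7 carbons, so the parent hydride is heptane.
The highest-priority functional group is an alcohol (–OH), so the name ends in -ol.
Choose the numbering such that numbering from this end puts the hydroxyl group at C-2 rather than C-6.
That gives the hydroxyl at C-2; a chloro group at C-5; an iodo group at C-6.
Substituent prefixes are cited in alphabetical order (multiplying prefixes like di-/tri- are ignored for ordering).
Assembling the pieces gives 5-chloro-6-iodoheptan-2-ol.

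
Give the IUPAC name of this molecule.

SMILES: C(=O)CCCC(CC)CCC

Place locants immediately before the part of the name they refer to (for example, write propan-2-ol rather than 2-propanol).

5-ethyloctanal

Counting along the main chain through the –CHO group gives 8 carbons: the parent is octane.
The principal characteristic group is an aldehyde (terminal –CHO), named with the suffix -al.
The numbering direction is chosen so that the aldehyde carbon is C-1 by definition.
With this numbering: an ethyl group at C-5.
Assembling the pieces gives 5-ethyloctanal.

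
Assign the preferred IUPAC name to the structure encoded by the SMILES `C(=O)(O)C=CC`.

The longest carbon chain that includes the –COOH group and the multiple bond has 4 carbons, so the parent hydride is butane.
The highest-priority functional group is a carboxylic acid (terminal –COOH), so the name ends in -oic acid.
The chain contains a C=C double bond, so the unsaturation ending is -ene.
Choose the numbering such that the carboxylic acid carbon is C-1 by definition.
This places the double bond between C-2 and C-3.
Assembling the pieces gives but-2-enoic acid.

but-2-enoic acid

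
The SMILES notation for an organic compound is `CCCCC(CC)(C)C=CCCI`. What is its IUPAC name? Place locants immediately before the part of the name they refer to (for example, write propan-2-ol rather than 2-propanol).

Counting along the main chain through the multiple bond gives 9 carbons: the parent is nonane.
There is one C=C double bond, indicated by the ending -ene.
Number the chain so that numbering from this end puts the double bond at C-3 rather than C-6.
That gives the double bond between C-3 and C-4; an ethyl group at C-5; an iodo group at C-1; a methyl group at C-5.
Substituent prefixes are cited in alphabetical order (multiplying prefixes like di-/tri- are ignored for ordering).
Assembling the pieces gives 5-ethyl-1-iodo-5-methylnon-3-ene.

5-ethyl-1-iodo-5-methylnon-3-ene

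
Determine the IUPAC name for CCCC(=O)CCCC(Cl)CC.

The longest chain bearing the carbonyl is 10 carbons long (decane).
The principal characteristic group is a ketone (C=O on an internal carbon), named with the suffix -one.
Choose the numbering such that numbering from this end puts the carbonyl group at C-4 rather than C-7.
With this numbering: the carbonyl at C-4; a chloro group at C-8.
Putting it together: 8-chlorodecan-4-one.

8-chlorodecan-4-one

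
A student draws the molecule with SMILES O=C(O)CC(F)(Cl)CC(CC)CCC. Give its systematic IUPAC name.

3-chloro-5-ethyl-3-fluorooctanoic acid

The longest chain bearing the –COOH group is 8 carbons long (octane).
A carboxylic acid (terminal –COOH) is the principal characteristic group, giving the suffix -oic acid.
Number the chain so that the carboxylic acid carbon is C-1 by definition.
That gives a chloro group at C-3; an ethyl group at C-5; a fluoro group at C-3.
The substituents are ordered alphabetically, ignoring any di-/tri- multipliers.
Putting it together: 3-chloro-5-ethyl-3-fluorooctanoic acid.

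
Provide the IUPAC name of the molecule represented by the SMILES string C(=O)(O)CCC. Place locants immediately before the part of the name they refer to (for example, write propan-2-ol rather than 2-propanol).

Counting along the main chain through the –COOH group gives 4 carbons: the parent is butane.
The principal characteristic group is a carboxylic acid (terminal –COOH), named with the suffix -oic acid.
The numbering direction is chosen so that the carboxylic acid carbon is C-1 by definition.
Putting it together: butanoic acid.

butanoic acid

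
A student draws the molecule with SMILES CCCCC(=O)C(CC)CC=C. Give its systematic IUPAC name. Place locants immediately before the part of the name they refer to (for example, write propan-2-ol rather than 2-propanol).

Counting along the main chain through the carbonyl and the multiple bond gives 9 carbons: the parent is nonane.
The highest-priority functional group is a ketone (C=O on an internal carbon), so the name ends in -one.
There is one C=C double bond, indicated by the ending -ene.
Choose the numbering such that numbering from this end puts the double bond at C-1 rather than C-8.
That gives the carbonyl at C-5; the double bond between C-1 and C-2; an ethyl group at C-4.
Putting it together: 4-ethylnon-1-en-5-one.

4-ethylnon-1-en-5-one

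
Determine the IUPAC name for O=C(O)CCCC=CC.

hept-5-enoic acid

Counting along the main chain through the –COOH group and the multiple bond gives 7 carbons: the parent is heptane.
The highest-priority functional group is a carboxylic acid (terminal –COOH), so the name ends in -oic acid.
There is one C=C double bond, indicated by the ending -ene.
The numbering direction is chosen so that the carboxylic acid carbon is C-1 by definition.
This places the double bond between C-5 and C-6.
Assembling the pieces gives hept-5-enoic acid.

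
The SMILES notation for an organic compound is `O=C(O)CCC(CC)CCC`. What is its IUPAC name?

4-ethylheptanoic acid

The longest chain bearing the –COOH group is 7 carbons long (heptane).
The highest-priority functional group is a carboxylic acid (terminal –COOH), so the name ends in -oic acid.
Number the chain so that the carboxylic acid carbon is C-1 by definition.
This places an ethyl group at C-4.
The name is 4-ethylheptanoic acid.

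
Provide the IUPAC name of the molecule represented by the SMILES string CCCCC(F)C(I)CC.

The longest continuous carbon chain has 8 atoms, so the parent hydride is octane.
Number the chain so that the substituent locant set {3,4} is lower than {5,6} at the first point of difference.
With this numbering: a fluoro group at C-4; an iodo group at C-3.
Substituent prefixes are cited in alphabetical order (multiplying prefixes like di-/tri- are ignored for ordering).
The name is 4-fluoro-3-iodooctane.

4-fluoro-3-iodooctane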